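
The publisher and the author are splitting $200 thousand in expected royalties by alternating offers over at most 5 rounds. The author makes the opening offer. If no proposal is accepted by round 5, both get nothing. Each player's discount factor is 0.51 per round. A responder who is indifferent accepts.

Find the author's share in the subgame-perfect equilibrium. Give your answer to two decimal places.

137.02

Round 5 (the author proposes): rejection yields 0 for the publisher; the author offers 0 and keeps 200.
Round 4 (the publisher proposes): the author can get 200 next round, worth 0.51 × 200 = 102 now, so the publisher offers 102, keeping 98.
Round 3 (the author proposes): the publisher can get 98 next round, worth 0.51 × 98 = 49.98 now; the author offers that and keeps 150.02.
Round 2 (the publisher proposes): the author can get 150.02 next round, worth 0.51 × 150.02 = 76.5102 now. The publisher offers 76.5102 and keeps 200 − 76.5102 = 123.4898.
Round 1 (the author proposes): the publisher can get 123.4898 next round, worth 0.51 × 123.4898 = 62.979798 now. The author offers 62.979798 and keeps 200 − 62.979798 = 137.020202.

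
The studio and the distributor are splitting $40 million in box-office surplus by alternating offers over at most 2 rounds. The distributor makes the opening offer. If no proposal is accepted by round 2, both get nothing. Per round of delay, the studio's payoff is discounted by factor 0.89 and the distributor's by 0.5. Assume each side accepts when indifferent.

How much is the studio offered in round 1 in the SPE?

35.6

Round 2 (the studio proposes): rejection yields 0 for the distributor; the studio offers 0 and keeps 40.
Round 1 (the distributor proposes): the studio can get 40 next round, worth 0.89 × 40 = 35.6 now, so the distributor offers 35.6, keeping 4.4.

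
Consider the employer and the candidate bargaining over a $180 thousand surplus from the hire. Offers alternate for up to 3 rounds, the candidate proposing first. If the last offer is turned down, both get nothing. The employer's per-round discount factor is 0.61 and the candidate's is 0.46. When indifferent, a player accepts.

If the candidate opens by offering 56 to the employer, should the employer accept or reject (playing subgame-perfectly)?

Work out the employer's continuation value if the offer is rejected.
Round 3 (the candidate proposes): the employer will accept anything ≥ 0, so the candidate offers 0 and keeps 180.
Round 2 (the employer proposes): the candidate can get 180 next round, worth 0.46 × 180 = 82.8 now, so the employer offers 82.8, keeping 97.2.
So by rejecting in round 1, the employer gets 97.2 next round, worth 0.61 × 97.2 = 59.292 now.
Offer 56 < 59.292, so the employer rejects.

Reject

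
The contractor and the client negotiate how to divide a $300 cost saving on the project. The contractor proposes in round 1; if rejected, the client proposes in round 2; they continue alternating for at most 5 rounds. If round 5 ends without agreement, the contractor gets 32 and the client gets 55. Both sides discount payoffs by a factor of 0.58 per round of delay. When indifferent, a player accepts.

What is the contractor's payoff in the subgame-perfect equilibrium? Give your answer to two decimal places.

196.11

Round 5 (the contractor proposes): the client gets 55 if talks fail, so the contractor offers 55 and keeps 245.
Round 4 (the client proposes): the contractor can get 245 next round, worth 0.58 × 245 = 142.1 now, so the client offers 142.1, keeping 157.9.
Round 3 (the contractor proposes): the client can get 157.9 next round, worth 0.58 × 157.9 = 91.582 now; the contractor offers that and keeps 208.418.
Round 2 (the client proposes): the contractor can get 208.418 next round, worth 0.58 × 208.418 = 120.88244 now, so the client offers 120.88244, keeping 179.11756.
Round 1 (the contractor proposes): the client can get 179.11756 next round, worth 0.58 × 179.11756 = 103.8881848 now. The contractor offers 103.8881848 and keeps 300 − 103.8881848 = 196.1118152.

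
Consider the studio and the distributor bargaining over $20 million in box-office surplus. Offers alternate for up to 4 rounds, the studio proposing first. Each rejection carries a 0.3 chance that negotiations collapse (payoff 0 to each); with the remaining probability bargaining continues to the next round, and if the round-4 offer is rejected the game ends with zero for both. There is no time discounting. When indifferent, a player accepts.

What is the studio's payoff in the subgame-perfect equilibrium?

8.94

Round 4 (the distributor proposes): rejection yields 0 for the studio; the distributor offers 0 and keeps 20.
Round 3 (the studio proposes): rejecting gives the distributor an expected 0.7 × 20 = 14; the studio offers that and keeps 6.
Round 2 (the distributor proposes): rejecting gives the studio an expected 0.7 × 6 = 4.2. The distributor offers 4.2 and keeps 20 − 4.2 = 15.8.
Round 1 (the studio proposes): rejecting gives the distributor an expected 0.7 × 15.8 = 11.06, so the studio offers 11.06, keeping 8.94.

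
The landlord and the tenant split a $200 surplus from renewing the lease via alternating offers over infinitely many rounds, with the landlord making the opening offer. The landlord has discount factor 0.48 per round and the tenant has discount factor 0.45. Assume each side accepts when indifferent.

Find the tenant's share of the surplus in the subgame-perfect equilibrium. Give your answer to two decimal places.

59.69

Let x be the landlord's share when the landlord proposes and y be the tenant's share when the tenant proposes.
The tenant accepts iff offered ≥ 0.45·y, so x = 200 − 0.45y. Symmetrically y = 200 − 0.48x.
Substituting: x = 200 − 0.45(200 − 0.48x), giving x(1 − 0.48·0.45) = 200(1 − 0.45).
So x = 200 × 0.55 / 0.784 ≈ 140.3061, and the tenant receives 200 − x ≈ 59.6939.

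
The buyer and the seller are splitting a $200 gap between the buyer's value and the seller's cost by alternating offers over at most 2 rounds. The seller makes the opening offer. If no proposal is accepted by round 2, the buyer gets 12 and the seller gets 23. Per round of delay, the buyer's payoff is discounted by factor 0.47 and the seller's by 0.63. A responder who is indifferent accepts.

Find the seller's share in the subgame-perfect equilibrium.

116.81

Round 2 (the buyer proposes): the seller gets 23 if talks fail, so the buyer offers 23 and keeps 177.
Round 1 (the seller proposes): the buyer can get 177 next round, worth 0.47 × 177 = 83.19 now, so the seller offers 83.19, keeping 116.81.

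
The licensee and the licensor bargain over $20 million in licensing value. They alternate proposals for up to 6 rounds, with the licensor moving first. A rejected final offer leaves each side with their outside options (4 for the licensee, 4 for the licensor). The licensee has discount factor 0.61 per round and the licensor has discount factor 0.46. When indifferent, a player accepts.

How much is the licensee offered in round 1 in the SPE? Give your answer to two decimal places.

9.21

Round 6 (the licensee proposes): the licensor gets 4 if talks fail, so the licensee offers 4 and keeps 16.
Round 5 (the licensor proposes): the licensee can get 16 next round, worth 0.61 × 16 = 9.76 now. The licensor offers 9.76 and keeps 20 − 9.76 = 10.24.
Round 4 (the licensee proposes): the licensor can get 10.24 next round, worth 0.46 × 10.24 = 4.7104 now. The licensee offers 4.7104 and keeps 20 − 4.7104 = 15.2896.
Round 3 (the licensor proposes): the licensee can get 15.2896 next round, worth 0.61 × 15.2896 = 9.326656 now. The licensor offers 9.326656 and keeps 20 − 9.326656 = 10.673344.
Round 2 (the licensee proposes): the licensor can get 10.673344 next round, worth 0.46 × 10.673344 = 4.90973824 now, so the licensee offers 4.90973824, keeping 15.09026176.
Round 1 (the licensor proposes): the licensee can get 15.09026176 next round, worth 0.61 × 15.09026176 = 9.2050596736 now. The licensor offers 9.2050596736 and keeps 20 − 9.2050596736 = 10.7949403264.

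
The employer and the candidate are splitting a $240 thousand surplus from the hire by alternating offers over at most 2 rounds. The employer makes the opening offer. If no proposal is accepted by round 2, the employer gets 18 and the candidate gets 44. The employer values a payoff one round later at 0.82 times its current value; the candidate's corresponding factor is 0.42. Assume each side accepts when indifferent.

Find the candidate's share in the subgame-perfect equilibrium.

Round 2 (the candidate proposes): the employer gets 18 if talks fail, so the candidate offers 18 and keeps 222.
Round 1 (the employer proposes): the candidate can get 222 next round, worth 0.42 × 222 = 93.24 now. The employer offers 93.24 and keeps 240 − 93.24 = 146.76.

93.24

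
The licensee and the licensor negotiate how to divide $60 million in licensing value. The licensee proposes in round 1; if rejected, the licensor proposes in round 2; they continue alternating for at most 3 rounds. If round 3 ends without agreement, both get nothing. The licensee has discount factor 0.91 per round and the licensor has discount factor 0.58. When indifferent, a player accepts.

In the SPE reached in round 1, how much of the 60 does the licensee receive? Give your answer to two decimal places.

56.87

Solve by backward induction from round 3.
Round 3 (the licensee proposes): rejection yields 0 for the licensor; the licensee offers 0 and keeps 60.
Round 2 (the licensor proposes): the licensee can get 60 next round, worth 0.91 × 60 = 54.6 now; the licensor offers that and keeps 5.4.
Round 1 (the licensee proposes): the licensor can get 5.4 next round, worth 0.58 × 5.4 = 3.132 now, so the licensee offers 3.132, keeping 56.868.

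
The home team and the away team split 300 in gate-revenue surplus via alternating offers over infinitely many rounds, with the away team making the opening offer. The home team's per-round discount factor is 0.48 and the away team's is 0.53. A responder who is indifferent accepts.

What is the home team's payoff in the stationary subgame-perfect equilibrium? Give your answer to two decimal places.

90.77

Let x be the away team's share when the away team proposes and y be the home team's share when the home team proposes.
The home team accepts iff offered ≥ 0.48·y, so x = 300 − 0.48y. Symmetrically y = 300 − 0.53x.
Substituting: x = 300 − 0.48(300 − 0.53x), giving x(1 − 0.53·0.48) = 300(1 − 0.48).
So x = 300 × 0.52 / 0.7456 ≈ 209.2275, and the home team receives 300 − x ≈ 90.7725.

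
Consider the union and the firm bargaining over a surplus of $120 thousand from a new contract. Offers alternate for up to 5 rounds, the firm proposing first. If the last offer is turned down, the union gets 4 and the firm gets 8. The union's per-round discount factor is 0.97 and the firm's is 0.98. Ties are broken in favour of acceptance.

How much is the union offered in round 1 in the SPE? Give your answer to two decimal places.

Round 5 (the firm proposes): the union gets 4 if talks fail, so the firm offers 4 and keeps 116.
Round 4 (the union proposes): the firm can get 116 next round, worth 0.98 × 116 = 113.68 now, so the union offers 113.68, keeping 6.32.
Round 3 (the firm proposes): the union can get 6.32 next round, worth 0.97 × 6.32 = 6.1304 now; the firm offers that and keeps 113.8696.
Round 2 (the union proposes): the firm can get 113.8696 next round, worth 0.98 × 113.8696 = 111.592208 now, so the union offers 111.592208, keeping 8.407792.
Round 1 (the firm proposes): the union can get 8.407792 next round, worth 0.97 × 8.407792 = 8.15555824 now. The firm offers 8.15555824 and keeps 120 − 8.15555824 = 111.84444176.

8.16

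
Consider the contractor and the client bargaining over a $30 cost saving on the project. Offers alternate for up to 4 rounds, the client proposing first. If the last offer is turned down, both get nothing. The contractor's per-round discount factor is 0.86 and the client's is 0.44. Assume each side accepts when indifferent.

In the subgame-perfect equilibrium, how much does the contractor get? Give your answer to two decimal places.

Round 4 (the contractor proposes): the client will accept anything ≥ 0, so the contractor offers 0 and keeps 30.
Round 3 (the client proposes): the contractor can get 30 next round, worth 0.86 × 30 = 25.8 now, so the client offers 25.8, keeping 4.2.
Round 2 (the contractor proposes): the client can get 4.2 next round, worth 0.44 × 4.2 = 1.848 now, so the contractor offers 1.848, keeping 28.152.
Round 1 (the client proposes): the contractor can get 28.152 next round, worth 0.86 × 28.152 = 24.21072 now; the client offers that and keeps 5.78928.

24.21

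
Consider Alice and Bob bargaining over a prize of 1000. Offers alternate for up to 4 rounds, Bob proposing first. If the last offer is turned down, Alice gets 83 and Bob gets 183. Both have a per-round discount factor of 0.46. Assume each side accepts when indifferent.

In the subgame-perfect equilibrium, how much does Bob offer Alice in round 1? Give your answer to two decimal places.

Round 4 (Alice proposes): Bob gets 183 if talks fail, so Alice offers 183 and keeps 817.
Round 3 (Bob proposes): Alice can get 817 next round, worth 0.46 × 817 = 375.82 now; Bob offers that and keeps 624.18.
Round 2 (Alice proposes): Bob can get 624.18 next round, worth 0.46 × 624.18 = 287.1228 now, so Alice offers 287.1228, keeping 712.8772.
Round 1 (Bob proposes): Alice can get 712.8772 next round, worth 0.46 × 712.8772 = 327.923512 now; Bob offers that and keeps 672.076488.

327.92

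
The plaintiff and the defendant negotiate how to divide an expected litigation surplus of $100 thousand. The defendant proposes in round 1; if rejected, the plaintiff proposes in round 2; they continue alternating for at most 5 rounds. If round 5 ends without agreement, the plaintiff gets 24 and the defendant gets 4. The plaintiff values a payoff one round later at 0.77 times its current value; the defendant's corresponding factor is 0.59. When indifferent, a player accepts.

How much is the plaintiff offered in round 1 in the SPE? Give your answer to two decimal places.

50.87

Round 5 (the defendant proposes): the plaintiff gets 24 if talks fail, so the defendant offers 24 and keeps 76.
Round 4 (the plaintiff proposes): the defendant can get 76 next round, worth 0.59 × 76 = 44.84 now, so the plaintiff offers 44.84, keeping 55.16.
Round 3 (the defendant proposes): the plaintiff can get 55.16 next round, worth 0.77 × 55.16 = 42.4732 now. The defendant offers 42.4732 and keeps 100 − 42.4732 = 57.5268.
Round 2 (the plaintiff proposes): the defendant can get 57.5268 next round, worth 0.59 × 57.5268 = 33.940812 now, so the plaintiff offers 33.940812, keeping 66.059188.
Round 1 (the defendant proposes): the plaintiff can get 66.059188 next round, worth 0.77 × 66.059188 = 50.86557476 now. The defendant offers 50.86557476 and keeps 100 − 50.86557476 = 49.13442524.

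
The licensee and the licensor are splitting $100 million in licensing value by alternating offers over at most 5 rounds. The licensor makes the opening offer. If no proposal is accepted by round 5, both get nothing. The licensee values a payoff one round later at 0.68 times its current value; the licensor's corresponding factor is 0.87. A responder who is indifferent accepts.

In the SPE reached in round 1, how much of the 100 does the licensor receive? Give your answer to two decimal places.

85.93

Round 5 (the licensor proposes): rejection yields 0 for the licensee; the licensor offers 0 and keeps 100.
Round 4 (the licensee proposes): the licensor can get 100 next round, worth 0.87 × 100 = 87 now; the licensee offers that and keeps 13.
Round 3 (the licensor proposes): the licensee can get 13 next round, worth 0.68 × 13 = 8.84 now. The licensor offers 8.84 and keeps 100 − 8.84 = 91.16.
Round 2 (the licensee proposes): the licensor can get 91.16 next round, worth 0.87 × 91.16 = 79.3092 now, so the licensee offers 79.3092, keeping 20.6908.
Round 1 (the licensor proposes): the licensee can get 20.6908 next round, worth 0.68 × 20.6908 = 14.069744 now, so the licensor offers 14.069744, keeping 85.930256.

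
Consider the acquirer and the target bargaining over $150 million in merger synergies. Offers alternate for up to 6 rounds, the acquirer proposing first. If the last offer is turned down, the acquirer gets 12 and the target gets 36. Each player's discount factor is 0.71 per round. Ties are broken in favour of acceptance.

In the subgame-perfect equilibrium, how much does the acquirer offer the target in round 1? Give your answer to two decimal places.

Solve by backward induction from round 6.
Round 6 (the target proposes): the acquirer gets 12 if talks fail, so the target offers 12 and keeps 138.
Round 5 (the acquirer proposes): the target can get 138 next round, worth 0.71 × 138 = 97.98 now. The acquirer offers 97.98 and keeps 150 − 97.98 = 52.02.
Round 4 (the target proposes): the acquirer can get 52.02 next round, worth 0.71 × 52.02 = 36.9342 now, so the target offers 36.9342, keeping 113.0658.
Round 3 (the acquirer proposes): the target can get 113.0658 next round, worth 0.71 × 113.0658 = 80.276718 now, so the acquirer offers 80.276718, keeping 69.723282.
Round 2 (the target proposes): the acquirer can get 69.723282 next round, worth 0.71 × 69.723282 = 49.50353022 now. The target offers 49.50353022 and keeps 150 − 49.50353022 = 100.49646978.
Round 1 (the acquirer proposes): the target can get 100.49646978 next round, worth 0.71 × 100.49646978 = 71.3524935438 now; the acquirer offers that and keeps 78.6475064562.

71.35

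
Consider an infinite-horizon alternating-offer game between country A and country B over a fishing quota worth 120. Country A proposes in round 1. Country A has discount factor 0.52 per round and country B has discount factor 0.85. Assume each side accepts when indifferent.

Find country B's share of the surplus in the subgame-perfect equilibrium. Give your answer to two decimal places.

Let x be country A's share when country A proposes and y be country B's share when country B proposes.
Country B accepts iff offered ≥ 0.85·y, so x = 120 − 0.85y. Symmetrically y = 120 − 0.52x.
Substituting: x = 120 − 0.85(120 − 0.52x), giving x(1 − 0.52·0.85) = 120(1 − 0.85).
So x = 120 × 0.15 / 0.558 ≈ 32.2581, and country B receives 120 − x ≈ 87.7419.

87.74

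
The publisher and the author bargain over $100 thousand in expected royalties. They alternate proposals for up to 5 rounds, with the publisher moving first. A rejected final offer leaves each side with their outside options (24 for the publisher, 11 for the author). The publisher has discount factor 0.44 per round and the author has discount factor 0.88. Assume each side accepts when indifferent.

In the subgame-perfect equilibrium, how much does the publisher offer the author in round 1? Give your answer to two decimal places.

Round 5 (the publisher proposes): the author gets 11 if talks fail, so the publisher offers 11 and keeps 89.
Round 4 (the author proposes): the publisher can get 89 next round, worth 0.44 × 89 = 39.16 now, so the author offers 39.16, keeping 60.84.
Round 3 (the publisher proposes): the author can get 60.84 next round, worth 0.88 × 60.84 = 53.5392 now, so the publisher offers 53.5392, keeping 46.4608.
Round 2 (the author proposes): the publisher can get 46.4608 next round, worth 0.44 × 46.4608 = 20.442752 now; the author offers that and keeps 79.557248.
Round 1 (the publisher proposes): the author can get 79.557248 next round, worth 0.88 × 79.557248 = 70.01037824 now, so the publisher offers 70.01037824, keeping 29.98962176.

70.01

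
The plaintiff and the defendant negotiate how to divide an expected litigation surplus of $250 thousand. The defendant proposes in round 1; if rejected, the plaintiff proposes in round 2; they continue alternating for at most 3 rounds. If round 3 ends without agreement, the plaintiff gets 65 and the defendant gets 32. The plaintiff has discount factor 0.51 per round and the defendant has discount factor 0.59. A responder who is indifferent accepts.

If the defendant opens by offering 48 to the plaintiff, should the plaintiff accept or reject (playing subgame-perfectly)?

Round 3 (the defendant proposes): the plaintiff gets 65 if talks fail, so the defendant offers 65 and keeps 185.
Round 2 (the plaintiff proposes): the defendant can get 185 next round, worth 0.59 × 185 = 109.15 now. The plaintiff offers 109.15 and keeps 250 − 109.15 = 140.85.
So by rejecting in round 1, the plaintiff gets 140.85 next round, worth 0.51 × 140.85 = 71.8335 now.
Offer 48 < 71.8335, so the plaintiff rejects.

Reject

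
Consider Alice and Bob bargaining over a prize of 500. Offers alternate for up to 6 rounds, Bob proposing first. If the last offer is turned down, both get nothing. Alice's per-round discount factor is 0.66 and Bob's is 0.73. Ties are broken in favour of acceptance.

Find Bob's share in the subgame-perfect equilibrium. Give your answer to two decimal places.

By backward induction:
Round 6 (Alice proposes): rejection yields 0 for Bob; Alice offers 0 and keeps 500.
Round 5 (Bob proposes): Alice can get 500 next round, worth 0.66 × 500 = 330 now. Bob offers 330 and keeps 500 − 330 = 170.
Round 4 (Alice proposes): Bob can get 170 next round, worth 0.73 × 170 = 124.1 now. Alice offers 124.1 and keeps 500 − 124.1 = 375.9.
Round 3 (Bob proposes): Alice can get 375.9 next round, worth 0.66 × 375.9 = 248.094 now; Bob offers that and keeps 251.906.
Round 2 (Alice proposes): Bob can get 251.906 next round, worth 0.73 × 251.906 = 183.89138 now. Alice offers 183.89138 and keeps 500 − 183.89138 = 316.10862.
Round 1 (Bob proposes): Alice can get 316.10862 next round, worth 0.66 × 316.10862 = 208.6316892 now; Bob offers that and keeps 291.3683108.

291.37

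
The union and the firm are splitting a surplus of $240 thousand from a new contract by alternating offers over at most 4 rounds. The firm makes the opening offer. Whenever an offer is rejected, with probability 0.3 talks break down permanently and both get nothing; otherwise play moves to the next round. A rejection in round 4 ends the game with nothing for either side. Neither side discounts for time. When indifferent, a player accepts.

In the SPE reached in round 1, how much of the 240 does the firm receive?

107.28

By backward induction:
Round 4 (the union proposes): rejection yields 0 for the firm; the union offers 0 and keeps 240.
Round 3 (the firm proposes): rejecting gives the union an expected 0.7 × 240 = 168. The firm offers 168 and keeps 240 − 168 = 72.
Round 2 (the union proposes): rejecting gives the firm an expected 0.7 × 72 = 50.4, so the union offers 50.4, keeping 189.6.
Round 1 (the firm proposes): rejecting gives the union an expected 0.7 × 189.6 = 132.72, so the firm offers 132.72, keeping 107.28.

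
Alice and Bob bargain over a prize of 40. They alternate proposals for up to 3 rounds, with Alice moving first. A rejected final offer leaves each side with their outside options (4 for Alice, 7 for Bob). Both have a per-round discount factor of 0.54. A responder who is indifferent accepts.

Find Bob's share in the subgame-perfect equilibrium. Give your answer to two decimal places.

11.98

Round 3 (Alice proposes): Bob gets 7 if talks fail, so Alice offers 7 and keeps 33.
Round 2 (Bob proposes): Alice can get 33 next round, worth 0.54 × 33 = 17.82 now; Bob offers that and keeps 22.18.
Round 1 (Alice proposes): Bob can get 22.18 next round, worth 0.54 × 22.18 = 11.9772 now. Alice offers 11.9772 and keeps 40 − 11.9772 = 28.0228.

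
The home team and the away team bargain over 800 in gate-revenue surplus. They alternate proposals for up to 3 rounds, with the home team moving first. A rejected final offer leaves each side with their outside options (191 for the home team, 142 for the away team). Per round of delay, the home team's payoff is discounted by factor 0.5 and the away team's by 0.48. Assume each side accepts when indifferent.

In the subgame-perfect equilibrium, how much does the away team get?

Round 3 (the home team proposes): the away team gets 142 if talks fail, so the home team offers 142 and keeps 658.
Round 2 (the away team proposes): the home team can get 658 next round, worth 0.5 × 658 = 329 now; the away team offers that and keeps 471.
Round 1 (the home team proposes): the away team can get 471 next round, worth 0.48 × 471 = 226.08 now. The home team offers 226.08 and keeps 800 − 226.08 = 573.92.

226.08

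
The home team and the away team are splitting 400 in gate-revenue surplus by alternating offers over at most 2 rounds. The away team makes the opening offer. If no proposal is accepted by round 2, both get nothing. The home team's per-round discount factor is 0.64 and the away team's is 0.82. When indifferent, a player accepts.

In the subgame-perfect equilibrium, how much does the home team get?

256

Round 2 (the home team proposes): rejection yields 0 for the away team; the home team offers 0 and keeps 400.
Round 1 (the away team proposes): the home team can get 400 next round, worth 0.64 × 400 = 256 now; the away team offers that and keeps 144.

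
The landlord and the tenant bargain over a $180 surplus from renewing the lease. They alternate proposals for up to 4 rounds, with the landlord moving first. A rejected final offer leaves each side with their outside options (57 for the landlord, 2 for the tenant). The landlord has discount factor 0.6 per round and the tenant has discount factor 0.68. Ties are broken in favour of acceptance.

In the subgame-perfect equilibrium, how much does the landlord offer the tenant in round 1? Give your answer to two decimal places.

83.09

Round 4 (the tenant proposes): the landlord gets 57 if talks fail, so the tenant offers 57 and keeps 123.
Round 3 (the landlord proposes): the tenant can get 123 next round, worth 0.68 × 123 = 83.64 now; the landlord offers that and keeps 96.36.
Round 2 (the tenant proposes): the landlord can get 96.36 next round, worth 0.6 × 96.36 = 57.816 now; the tenant offers that and keeps 122.184.
Round 1 (the landlord proposes): the tenant can get 122.184 next round, worth 0.68 × 122.184 = 83.08512 now; the landlord offers that and keeps 96.91488.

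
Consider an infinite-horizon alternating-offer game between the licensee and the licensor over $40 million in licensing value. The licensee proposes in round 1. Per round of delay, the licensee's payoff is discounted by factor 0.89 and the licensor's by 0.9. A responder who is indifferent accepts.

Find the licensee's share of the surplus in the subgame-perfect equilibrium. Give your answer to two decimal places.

20.10

Let x be the licensee's share when the licensee proposes and y be the licensor's share when the licensor proposes.
The licensor accepts iff offered ≥ 0.9·y, so x = 40 − 0.9y. Symmetrically y = 40 − 0.89x.
Substituting: x = 40 − 0.9(40 − 0.89x), giving x(1 − 0.89·0.9) = 40(1 − 0.9).
So x = 40 × 0.1 / 0.199 ≈ 20.1005, and the licensor receives 40 − x ≈ 19.8995.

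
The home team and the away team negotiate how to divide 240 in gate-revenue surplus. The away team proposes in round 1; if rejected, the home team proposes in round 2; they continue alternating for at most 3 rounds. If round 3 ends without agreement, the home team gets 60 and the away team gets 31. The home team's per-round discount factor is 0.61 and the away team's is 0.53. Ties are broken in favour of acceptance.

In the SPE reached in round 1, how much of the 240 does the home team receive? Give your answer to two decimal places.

Round 3 (the away team proposes): the home team gets 60 if talks fail, so the away team offers 60 and keeps 180.
Round 2 (the home team proposes): the away team can get 180 next round, worth 0.53 × 180 = 95.4 now. The home team offers 95.4 and keeps 240 − 95.4 = 144.6.
Round 1 (the away team proposes): the home team can get 144.6 next round, worth 0.61 × 144.6 = 88.206 now; the away team offers that and keeps 151.794.

88.21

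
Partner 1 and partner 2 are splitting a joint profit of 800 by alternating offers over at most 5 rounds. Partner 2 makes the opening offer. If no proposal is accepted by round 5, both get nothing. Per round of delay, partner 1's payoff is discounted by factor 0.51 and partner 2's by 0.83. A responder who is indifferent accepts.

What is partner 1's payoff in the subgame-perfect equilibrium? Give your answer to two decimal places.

98.72

Round 5 (partner 2 proposes): rejection yields 0 for partner 1; partner 2 offers 0 and keeps 800.
Round 4 (partner 1 proposes): partner 2 can get 800 next round, worth 0.83 × 800 = 664 now. Partner 1 offers 664 and keeps 800 − 664 = 136.
Round 3 (partner 2 proposes): partner 1 can get 136 next round, worth 0.51 × 136 = 69.36 now. Partner 2 offers 69.36 and keeps 800 − 69.36 = 730.64.
Round 2 (partner 1 proposes): partner 2 can get 730.64 next round, worth 0.83 × 730.64 = 606.4312 now. Partner 1 offers 606.4312 and keeps 800 − 606.4312 = 193.5688.
Round 1 (partner 2 proposes): partner 1 can get 193.5688 next round, worth 0.51 × 193.5688 = 98.720088 now. Partner 2 offers 98.720088 and keeps 800 − 98.720088 = 701.279912.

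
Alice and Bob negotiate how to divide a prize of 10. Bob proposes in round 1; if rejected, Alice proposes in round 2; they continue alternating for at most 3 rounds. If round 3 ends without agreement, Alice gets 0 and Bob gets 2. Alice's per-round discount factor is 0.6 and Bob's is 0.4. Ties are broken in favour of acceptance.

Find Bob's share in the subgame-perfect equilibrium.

6.4

Work backward from the last round.
Round 3 (Bob proposes): rejection yields 0 for Alice; Bob offers 0 and keeps 10.
Round 2 (Alice proposes): Bob can get 10 next round, worth 0.4 × 10 = 4 now; Alice offers that and keeps 6.
Round 1 (Bob proposes): Alice can get 6 next round, worth 0.6 × 6 = 3.6 now. Bob offers 3.6 and keeps 10 − 3.6 = 6.4.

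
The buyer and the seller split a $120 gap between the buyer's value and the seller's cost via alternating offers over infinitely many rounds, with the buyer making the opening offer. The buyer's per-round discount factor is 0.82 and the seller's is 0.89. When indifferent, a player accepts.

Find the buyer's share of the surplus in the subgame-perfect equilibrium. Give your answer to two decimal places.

When the buyer proposes, the seller accepts any offer worth at least 0.89 times what the seller would get by proposing next round; and vice versa.
This gives x = 120 − 0.89y and y = 120 − 0.82x, where x and y are each side's share when it proposes.
Hence (1 − 0.89·0.82)x = 120(1 − 0.89), i.e. 0.2702·x = 13.2.
x ≈ 48.8527; the seller's share is 120 − x ≈ 71.1473.

48.85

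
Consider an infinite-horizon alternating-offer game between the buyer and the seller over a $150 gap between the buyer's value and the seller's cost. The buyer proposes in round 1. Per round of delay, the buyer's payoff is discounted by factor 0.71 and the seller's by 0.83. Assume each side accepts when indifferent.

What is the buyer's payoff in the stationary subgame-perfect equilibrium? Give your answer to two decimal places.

62.09

Let x be the buyer's share when the buyer proposes and y be the seller's share when the seller proposes.
The seller accepts iff offered ≥ 0.83·y, so x = 150 − 0.83y. Symmetrically y = 150 − 0.71x.
Substituting: x = 150 − 0.83(150 − 0.71x), giving x(1 − 0.71·0.83) = 150(1 − 0.83).
So x = 150 × 0.17 / 0.4107 ≈ 62.0891, and the seller receives 150 − x ≈ 87.9109.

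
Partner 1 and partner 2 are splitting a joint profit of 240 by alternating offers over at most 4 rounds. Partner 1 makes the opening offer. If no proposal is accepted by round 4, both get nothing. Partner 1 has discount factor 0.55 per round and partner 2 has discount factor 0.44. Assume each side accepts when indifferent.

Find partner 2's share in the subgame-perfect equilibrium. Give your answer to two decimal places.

Round 4 (partner 2 proposes): partner 1 will accept anything ≥ 0, so partner 2 offers 0 and keeps 240.
Round 3 (partner 1 proposes): partner 2 can get 240 next round, worth 0.44 × 240 = 105.6 now. Partner 1 offers 105.6 and keeps 240 − 105.6 = 134.4.
Round 2 (partner 2 proposes): partner 1 can get 134.4 next round, worth 0.55 × 134.4 = 73.92 now; partner 2 offers that and keeps 166.08.
Round 1 (partner 1 proposes): partner 2 can get 166.08 next round, worth 0.44 × 166.08 = 73.0752 now, so partner 1 offers 73.0752, keeping 166.9248.

73.08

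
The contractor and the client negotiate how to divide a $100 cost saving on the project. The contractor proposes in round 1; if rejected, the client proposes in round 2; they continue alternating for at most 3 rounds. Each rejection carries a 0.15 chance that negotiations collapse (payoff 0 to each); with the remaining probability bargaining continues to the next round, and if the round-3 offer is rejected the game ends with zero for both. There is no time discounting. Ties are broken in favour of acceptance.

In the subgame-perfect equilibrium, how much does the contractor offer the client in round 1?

12.75

Round 3 (the contractor proposes): rejection yields 0 for the client; the contractor offers 0 and keeps 100.
Round 2 (the client proposes): rejecting gives the contractor an expected 0.85 × 100 = 85, so the client offers 85, keeping 15.
Round 1 (the contractor proposes): rejecting gives the client an expected 0.85 × 15 = 12.75. The contractor offers 12.75 and keeps 100 − 12.75 = 87.25.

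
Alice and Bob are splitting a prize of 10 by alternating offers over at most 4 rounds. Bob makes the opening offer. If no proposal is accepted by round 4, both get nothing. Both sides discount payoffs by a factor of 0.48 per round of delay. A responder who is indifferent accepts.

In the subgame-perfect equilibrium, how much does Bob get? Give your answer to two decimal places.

Round 4 (Alice proposes): rejection yields 0 for Bob; Alice offers 0 and keeps 10.
Round 3 (Bob proposes): Alice can get 10 next round, worth 0.48 × 10 = 4.8 now. Bob offers 4.8 and keeps 10 − 4.8 = 5.2.
Round 2 (Alice proposes): Bob can get 5.2 next round, worth 0.48 × 5.2 = 2.496 now; Alice offers that and keeps 7.504.
Round 1 (Bob proposes): Alice can get 7.504 next round, worth 0.48 × 7.504 = 3.60192 now. Bob offers 3.60192 and keeps 10 − 3.60192 = 6.39808.

6.40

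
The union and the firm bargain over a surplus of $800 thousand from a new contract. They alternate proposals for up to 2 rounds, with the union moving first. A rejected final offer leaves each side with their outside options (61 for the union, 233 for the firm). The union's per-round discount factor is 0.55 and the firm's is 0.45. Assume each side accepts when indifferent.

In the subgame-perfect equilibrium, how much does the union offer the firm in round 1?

Round 2 (the firm proposes): the union gets 61 if talks fail, so the firm offers 61 and keeps 739.
Round 1 (the union proposes): the firm can get 739 next round, worth 0.45 × 739 = 332.55 now. The union offers 332.55 and keeps 800 − 332.55 = 467.45.

332.55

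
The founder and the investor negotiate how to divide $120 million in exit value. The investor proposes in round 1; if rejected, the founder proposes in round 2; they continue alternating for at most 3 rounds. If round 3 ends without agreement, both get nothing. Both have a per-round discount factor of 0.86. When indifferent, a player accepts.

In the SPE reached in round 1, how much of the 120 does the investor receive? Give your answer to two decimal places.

Round 3 (the investor proposes): the founder will accept anything ≥ 0, so the investor offers 0 and keeps 120.
Round 2 (the founder proposes): the investor can get 120 next round, worth 0.86 × 120 = 103.2 now; the founder offers that and keeps 16.8.
Round 1 (the investor proposes): the founder can get 16.8 next round, worth 0.86 × 16.8 = 14.448 now. The investor offers 14.448 and keeps 120 − 14.448 = 105.552.

105.55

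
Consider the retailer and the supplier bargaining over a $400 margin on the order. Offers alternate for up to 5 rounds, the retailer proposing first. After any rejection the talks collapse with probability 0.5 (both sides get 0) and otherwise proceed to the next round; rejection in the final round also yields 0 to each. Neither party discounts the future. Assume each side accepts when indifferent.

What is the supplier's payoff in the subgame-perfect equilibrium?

Round 5 (the retailer proposes): the supplier will accept anything ≥ 0, so the retailer offers 0 and keeps 400.
Round 4 (the supplier proposes): rejecting gives the retailer an expected 0.5 × 400 = 200. The supplier offers 200 and keeps 400 − 200 = 200.
Round 3 (the retailer proposes): rejecting gives the supplier an expected 0.5 × 200 = 100; the retailer offers that and keeps 300.
Round 2 (the supplier proposes): rejecting gives the retailer an expected 0.5 × 300 = 150. The supplier offers 150 and keeps 400 − 150 = 250.
Round 1 (the retailer proposes): rejecting gives the supplier an expected 0.5 × 250 = 125. The retailer offers 125 and keeps 400 − 125 = 275.

125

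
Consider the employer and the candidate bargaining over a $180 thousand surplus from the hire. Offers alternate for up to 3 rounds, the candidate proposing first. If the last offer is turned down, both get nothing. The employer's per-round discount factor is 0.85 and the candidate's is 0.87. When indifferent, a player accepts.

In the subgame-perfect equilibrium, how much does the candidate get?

160.11

Round 3 (the candidate proposes): the employer will accept anything ≥ 0, so the candidate offers 0 and keeps 180.
Round 2 (the employer proposes): the candidate can get 180 next round, worth 0.87 × 180 = 156.6 now. The employer offers 156.6 and keeps 180 − 156.6 = 23.4.
Round 1 (the candidate proposes): the employer can get 23.4 next round, worth 0.85 × 23.4 = 19.89 now; the candidate offers that and keeps 160.11.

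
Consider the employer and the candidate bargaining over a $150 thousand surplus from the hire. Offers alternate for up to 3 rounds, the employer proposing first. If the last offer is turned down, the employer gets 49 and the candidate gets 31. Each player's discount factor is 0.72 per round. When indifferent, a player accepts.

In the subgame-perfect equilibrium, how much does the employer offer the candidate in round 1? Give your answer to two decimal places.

Round 3 (the employer proposes): the candidate gets 31 if talks fail, so the employer offers 31 and keeps 119.
Round 2 (the candidate proposes): the employer can get 119 next round, worth 0.72 × 119 = 85.68 now; the candidate offers that and keeps 64.32.
Round 1 (the employer proposes): the candidate can get 64.32 next round, worth 0.72 × 64.32 = 46.3104 now. The employer offers 46.3104 and keeps 150 − 46.3104 = 103.6896.

46.31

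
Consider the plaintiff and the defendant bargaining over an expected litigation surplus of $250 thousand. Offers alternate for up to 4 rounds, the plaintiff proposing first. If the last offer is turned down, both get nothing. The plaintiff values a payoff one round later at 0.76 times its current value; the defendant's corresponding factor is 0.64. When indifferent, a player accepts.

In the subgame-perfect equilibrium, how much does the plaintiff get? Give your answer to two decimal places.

Work backward from the last round.
Round 4 (the defendant proposes): rejection yields 0 for the plaintiff; the defendant offers 0 and keeps 250.
Round 3 (the plaintiff proposes): the defendant can get 250 next round, worth 0.64 × 250 = 160 now. The plaintiff offers 160 and keeps 250 − 160 = 90.
Round 2 (the defendant proposes): the plaintiff can get 90 next round, worth 0.76 × 90 = 68.4 now. The defendant offers 68.4 and keeps 250 − 68.4 = 181.6.
Round 1 (the plaintiff proposes): the defendant can get 181.6 next round, worth 0.64 × 181.6 = 116.224 now, so the plaintiff offers 116.224, keeping 133.776.

133.78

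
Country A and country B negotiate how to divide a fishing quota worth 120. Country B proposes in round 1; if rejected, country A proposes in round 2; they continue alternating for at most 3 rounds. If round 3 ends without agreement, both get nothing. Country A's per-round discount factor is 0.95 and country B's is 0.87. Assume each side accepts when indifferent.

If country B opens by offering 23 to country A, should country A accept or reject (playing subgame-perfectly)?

Work out country A's continuation value if the offer is rejected.
Round 3 (country B proposes): rejection yields 0 for country A; country B offers 0 and keeps 120.
Round 2 (country A proposes): country B can get 120 next round, worth 0.87 × 120 = 104.4 now. Country A offers 104.4 and keeps 120 − 104.4 = 15.6.
So by rejecting in round 1, country A gets 15.6 next round, worth 0.95 × 15.6 = 14.82 now.
Offer 23 ≥ 14.82, so country A accepts.

Accept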